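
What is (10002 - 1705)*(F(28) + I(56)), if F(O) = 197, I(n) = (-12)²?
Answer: 2829277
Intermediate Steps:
I(n) = 144
(10002 - 1705)*(F(28) + I(56)) = (10002 - 1705)*(197 + 144) = 8297*341 = 2829277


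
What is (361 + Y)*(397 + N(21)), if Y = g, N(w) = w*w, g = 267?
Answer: 526264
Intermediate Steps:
N(w) = w²
Y = 267
(361 + Y)*(397 + N(21)) = (361 + 267)*(397 + 21²) = 628*(397 + 441) = 628*838 = 526264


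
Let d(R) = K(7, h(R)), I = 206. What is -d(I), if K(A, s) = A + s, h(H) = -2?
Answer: -5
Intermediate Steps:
d(R) = 5 (d(R) = 7 - 2 = 5)
-d(I) = -1*5 = -5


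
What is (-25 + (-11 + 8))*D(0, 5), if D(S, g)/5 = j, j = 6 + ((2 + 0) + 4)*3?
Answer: -3360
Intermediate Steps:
j = 24 (j = 6 + (2 + 4)*3 = 6 + 6*3 = 6 + 18 = 24)
D(S, g) = 120 (D(S, g) = 5*24 = 120)
(-25 + (-11 + 8))*D(0, 5) = (-25 + (-11 + 8))*120 = (-25 - 3)*120 = -28*120 = -3360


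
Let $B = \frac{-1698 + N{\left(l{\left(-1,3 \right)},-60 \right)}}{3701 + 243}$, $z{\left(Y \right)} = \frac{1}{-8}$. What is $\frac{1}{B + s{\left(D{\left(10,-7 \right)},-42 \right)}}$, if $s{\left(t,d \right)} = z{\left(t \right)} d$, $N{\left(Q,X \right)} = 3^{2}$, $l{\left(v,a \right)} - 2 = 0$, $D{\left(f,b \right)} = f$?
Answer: $\frac{3944}{19017} \approx 0.20739$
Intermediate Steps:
$z{\left(Y \right)} = - \frac{1}{8}$
$l{\left(v,a \right)} = 2$ ($l{\left(v,a \right)} = 2 + 0 = 2$)
$N{\left(Q,X \right)} = 9$
$s{\left(t,d \right)} = - \frac{d}{8}$
$B = - \frac{1689}{3944}$ ($B = \frac{-1698 + 9}{3701 + 243} = - \frac{1689}{3944} \approx -0.42825$)
$\frac{1}{B + s{\left(D{\left(10,-7 \right)},-42 \right)}} = \frac{1}{- \frac{1689}{3944} - - \frac{21}{4}} = \frac{1}{- \frac{1689}{3944} + \frac{21}{4}} = \frac{1}{\frac{19017}{3944}} = \frac{3944}{19017}$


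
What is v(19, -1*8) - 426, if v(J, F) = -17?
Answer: -443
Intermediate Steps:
v(19, -1*8) - 426 = -17 - 426 = -443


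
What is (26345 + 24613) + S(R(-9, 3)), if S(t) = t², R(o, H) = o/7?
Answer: 2497023/49 ≈ 50960.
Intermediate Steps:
R(o, H) = o/7 (R(o, H) = o*(⅐) = o/7)
(26345 + 24613) + S(R(-9, 3)) = (26345 + 24613) + ((⅐)*(-9))² = 50958 + (-9/7)² = 50958 + 81/49 = 2497023/49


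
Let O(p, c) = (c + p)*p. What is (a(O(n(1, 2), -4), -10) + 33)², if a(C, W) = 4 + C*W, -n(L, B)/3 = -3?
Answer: 170569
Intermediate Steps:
n(L, B) = 9 (n(L, B) = -3*(-3) = 9)
O(p, c) = p*(c + p)
(a(O(n(1, 2), -4), -10) + 33)² = ((4 + (9*(-4 + 9))*(-10)) + 33)² = ((4 + (9*5)*(-10)) + 33)² = ((4 + 45*(-10)) + 33)² = ((4 - 450) + 33)² = (-446 + 33)² = (-413)² = 170569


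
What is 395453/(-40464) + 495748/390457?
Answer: -134347444949/15799452048 ≈ -8.5033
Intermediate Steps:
395453/(-40464) + 495748/390457 = 395453*(-1/40464) + 495748*(1/390457) = -395453/40464 + 495748/390457 = -134347444949/15799452048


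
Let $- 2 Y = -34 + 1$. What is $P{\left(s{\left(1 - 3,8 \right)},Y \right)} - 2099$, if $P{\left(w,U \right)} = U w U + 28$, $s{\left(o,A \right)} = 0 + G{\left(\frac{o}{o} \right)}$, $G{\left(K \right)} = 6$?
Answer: $- \frac{875}{2} \approx -437.5$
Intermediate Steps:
$s{\left(o,A \right)} = 6$ ($s{\left(o,A \right)} = 0 + 6 = 6$)
$Y = \frac{33}{2}$ ($Y = - \frac{-34 + 1}{2} = \left(- \frac{1}{2}\right) \left(-33\right) = \frac{33}{2} \approx 16.5$)
$P{\left(w,U \right)} = 28 + w U^{2}$ ($P{\left(w,U \right)} = w U^{2} + 28 = 28 + w U^{2}$)
$P{\left(s{\left(1 - 3,8 \right)},Y \right)} - 2099 = \left(28 + 6 \left(\frac{33}{2}\right)^{2}\right) - 2099 = \left(28 + 6 \cdot \frac{1089}{4}\right) - 2099 = \left(28 + \frac{3267}{2}\right) - 2099 = \frac{3323}{2} - 2099 = - \frac{875}{2}$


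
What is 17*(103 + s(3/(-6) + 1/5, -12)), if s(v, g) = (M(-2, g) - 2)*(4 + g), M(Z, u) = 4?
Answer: 1479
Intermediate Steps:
s(v, g) = 8 + 2*g (s(v, g) = (4 - 2)*(4 + g) = 2*(4 + g) = 8 + 2*g)
17*(103 + s(3/(-6) + 1/5, -12)) = 17*(103 + (8 + 2*(-12))) = 17*(103 + (8 - 24)) = 17*(103 - 16) = 17*87 = 1479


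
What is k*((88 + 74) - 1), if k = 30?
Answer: 4830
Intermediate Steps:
k*((88 + 74) - 1) = 30*((88 + 74) - 1) = 30*(162 - 1) = 30*161 = 4830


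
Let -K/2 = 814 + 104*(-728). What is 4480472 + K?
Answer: 4630268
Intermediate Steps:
K = 149796 (K = -2*(814 + 104*(-728)) = -2*(814 - 75712) = -2*(-74898) = 149796)
4480472 + K = 4480472 + 149796 = 4630268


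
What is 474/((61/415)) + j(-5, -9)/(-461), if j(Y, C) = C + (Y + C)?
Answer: 90684713/28121 ≈ 3224.8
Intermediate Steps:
j(Y, C) = Y + 2*C (j(Y, C) = C + (C + Y) = Y + 2*C)
474/((61/415)) + j(-5, -9)/(-461) = 474/((61/415)) + (-5 + 2*(-9))/(-461) = 474/((61*(1/415))) + (-5 - 18)*(-1/461) = 474/(61/415) - 23*(-1/461) = 474*(415/61) + 23/461 = 196710/61 + 23/461 = 90684713/28121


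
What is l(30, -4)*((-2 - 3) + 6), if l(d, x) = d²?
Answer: 900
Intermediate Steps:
l(30, -4)*((-2 - 3) + 6) = 30²*((-2 - 3) + 6) = 900*(-5 + 6) = 900*1 = 900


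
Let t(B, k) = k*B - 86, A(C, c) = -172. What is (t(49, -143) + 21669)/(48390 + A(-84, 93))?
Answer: 7288/24109 ≈ 0.30229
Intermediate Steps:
t(B, k) = -86 + B*k (t(B, k) = B*k - 86 = -86 + B*k)
(t(49, -143) + 21669)/(48390 + A(-84, 93)) = ((-86 + 49*(-143)) + 21669)/(48390 - 172) = ((-86 - 7007) + 21669)/48218 = (-7093 + 21669)*(1/48218) = 14576*(1/48218) = 7288/24109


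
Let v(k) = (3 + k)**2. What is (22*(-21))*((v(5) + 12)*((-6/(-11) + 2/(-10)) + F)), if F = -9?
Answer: 1519392/5 ≈ 3.0388e+5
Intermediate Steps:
(22*(-21))*((v(5) + 12)*((-6/(-11) + 2/(-10)) + F)) = (22*(-21))*(((3 + 5)**2 + 12)*((-6/(-11) + 2/(-10)) - 9)) = -462*(8**2 + 12)*((-6*(-1/11) + 2*(-1/10)) - 9) = -462*(64 + 12)*((6/11 - 1/5) - 9) = -35112*(19/55 - 9) = -35112*(-476)/55 = -462*(-36176/55) = 1519392/5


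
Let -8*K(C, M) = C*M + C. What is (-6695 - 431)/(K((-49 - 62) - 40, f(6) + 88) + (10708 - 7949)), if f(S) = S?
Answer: -57008/36417 ≈ -1.5654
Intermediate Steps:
K(C, M) = -C/8 - C*M/8 (K(C, M) = -(C*M + C)/8 = -(C + C*M)/8 = -C/8 - C*M/8)
(-6695 - 431)/(K((-49 - 62) - 40, f(6) + 88) + (10708 - 7949)) = (-6695 - 431)/(-((-49 - 62) - 40)*(1 + (6 + 88))/8 + (10708 - 7949)) = -7126/(-(-111 - 40)*(1 + 94)/8 + 2759) = -7126/(-⅛*(-151)*95 + 2759) = -7126/(14345/8 + 2759) = -7126/36417/8 = -7126*8/36417 = -57008/36417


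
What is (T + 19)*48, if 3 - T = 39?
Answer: -816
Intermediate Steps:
T = -36 (T = 3 - 1*39 = 3 - 39 = -36)
(T + 19)*48 = (-36 + 19)*48 = -17*48 = -816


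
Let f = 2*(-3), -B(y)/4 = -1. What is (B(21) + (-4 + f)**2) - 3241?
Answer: -3137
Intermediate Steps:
B(y) = 4 (B(y) = -4*(-1) = 4)
f = -6
(B(21) + (-4 + f)**2) - 3241 = (4 + (-4 - 6)**2) - 3241 = (4 + (-10)**2) - 3241 = (4 + 100) - 3241 = 104 - 3241 = -3137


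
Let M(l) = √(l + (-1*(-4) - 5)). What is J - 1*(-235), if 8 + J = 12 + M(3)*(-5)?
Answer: 239 - 5*√2 ≈ 231.93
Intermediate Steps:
M(l) = √(-1 + l) (M(l) = √(l + (4 - 5)) = √(l - 1) = √(-1 + l))
J = 4 - 5*√2 (J = -8 + (12 + √(-1 + 3)*(-5)) = -8 + (12 + √2*(-5)) = -8 + (12 - 5*√2) = 4 - 5*√2 ≈ -3.0711)
J - 1*(-235) = (4 - 5*√2) - 1*(-235) = (4 - 5*√2) + 235 = 239 - 5*√2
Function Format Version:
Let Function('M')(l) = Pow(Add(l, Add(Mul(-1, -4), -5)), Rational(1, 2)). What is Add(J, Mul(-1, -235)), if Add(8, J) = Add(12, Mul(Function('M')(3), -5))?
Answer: Add(239, Mul(-5, Pow(2, Rational(1, 2)))) ≈ 231.93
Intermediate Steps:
Function('M')(l) = Pow(Add(-1, l), Rational(1, 2)) (Function('M')(l) = Pow(Add(l, Add(4, -5)), Rational(1, 2)) = Pow(Add(l, -1), Rational(1, 2)) = Pow(Add(-1, l), Rational(1, 2)))
J = Add(4, Mul(-5, Pow(2, Rational(1, 2)))) (J = Add(-8, Add(12, Mul(Pow(Add(-1, 3), Rational(1, 2)), -5))) = Add(-8, Add(12, Mul(Pow(2, Rational(1, 2)), -5))) = Add(-8, Add(12, Mul(-5, Pow(2, Rational(1, 2))))) = Add(4, Mul(-5, Pow(2, Rational(1, 2)))) ≈ -3.0711)
Add(J, Mul(-1, -235)) = Add(Add(4, Mul(-5, Pow(2, Rational(1, 2)))), Mul(-1, -235)) = Add(Add(4, Mul(-5, Pow(2, Rational(1, 2)))), 235) = Add(239, Mul(-5, Pow(2, Rational(1, 2))))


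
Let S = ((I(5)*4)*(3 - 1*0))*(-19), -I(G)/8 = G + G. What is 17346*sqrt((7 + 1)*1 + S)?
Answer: 34692*sqrt(4562) ≈ 2.3432e+6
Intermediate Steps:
I(G) = -16*G (I(G) = -8*(G + G) = -16*G)
S = 18240 (S = ((-16*5*4)*(3 - 1*0))*(-19) = ((-80*4)*(3 + 0))*(-19) = -320*3*(-19) = -960*(-19) = 18240)
17346*sqrt((7 + 1)*1 + S) = 17346*sqrt((7 + 1)*1 + 18240) = 17346*sqrt(8*1 + 18240) = 17346*sqrt(8 + 18240) = 17346*sqrt(18248) = 17346*(2*sqrt(4562)) = 34692*sqrt(4562)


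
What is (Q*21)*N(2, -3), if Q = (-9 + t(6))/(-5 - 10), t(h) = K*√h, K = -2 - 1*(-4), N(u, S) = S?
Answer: -189/5 + 42*√6/5 ≈ -17.224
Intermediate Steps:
K = 2 (K = -2 + 4 = 2)
t(h) = 2*√h
Q = ⅗ - 2*√6/15 (Q = (-9 + 2*√6)/(-5 - 10) = (-9 + 2*√6)/(-15) = (-9 + 2*√6)*(-1/15) = ⅗ - 2*√6/15 ≈ 0.27340)
(Q*21)*N(2, -3) = ((⅗ - 2*√6/15)*21)*(-3) = (63/5 - 14*√6/5)*(-3) = -189/5 + 42*√6/5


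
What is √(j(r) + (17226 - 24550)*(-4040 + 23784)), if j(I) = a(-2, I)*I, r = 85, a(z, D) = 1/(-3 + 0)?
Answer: I*√1301445759/3 ≈ 12025.0*I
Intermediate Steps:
a(z, D) = -⅓ (a(z, D) = 1/(-3) = -⅓)
j(I) = -I/3
√(j(r) + (17226 - 24550)*(-4040 + 23784)) = √(-⅓*85 + (17226 - 24550)*(-4040 + 23784)) = √(-85/3 - 7324*19744) = √(-85/3 - 144605056) = √(-433815253/3) = I*√1301445759/3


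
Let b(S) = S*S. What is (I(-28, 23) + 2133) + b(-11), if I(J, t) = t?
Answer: 2277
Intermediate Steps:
b(S) = S²
(I(-28, 23) + 2133) + b(-11) = (23 + 2133) + (-11)² = 2156 + 121 = 2277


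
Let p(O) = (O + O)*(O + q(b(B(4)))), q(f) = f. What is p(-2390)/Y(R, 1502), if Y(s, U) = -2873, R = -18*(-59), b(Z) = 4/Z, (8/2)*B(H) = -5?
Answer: -11439496/2873 ≈ -3981.7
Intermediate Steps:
B(H) = -5/4 (B(H) = (¼)*(-5) = -5/4)
p(O) = 2*O*(-16/5 + O) (p(O) = (O + O)*(O + 4/(-5/4)) = (2*O)*(O + 4*(-⅘)) = (2*O)*(O - 16/5) = (2*O)*(-16/5 + O) = 2*O*(-16/5 + O))
R = 1062
p(-2390)/Y(R, 1502) = ((⅖)*(-2390)*(-16 + 5*(-2390)))/(-2873) = ((⅖)*(-2390)*(-16 - 11950))*(-1/2873) = ((⅖)*(-2390)*(-11966))*(-1/2873) = 11439496*(-1/2873) = -11439496/2873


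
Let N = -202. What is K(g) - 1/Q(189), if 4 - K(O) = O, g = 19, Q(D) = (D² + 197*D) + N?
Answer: -1091281/72752 ≈ -15.000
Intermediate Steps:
Q(D) = -202 + D² + 197*D (Q(D) = (D² + 197*D) - 202 = -202 + D² + 197*D)
K(O) = 4 - O
K(g) - 1/Q(189) = (4 - 1*19) - 1/(-202 + 189² + 197*189) = (4 - 19) - 1/(-202 + 35721 + 37233) = -15 - 1/72752 = -1091281/72752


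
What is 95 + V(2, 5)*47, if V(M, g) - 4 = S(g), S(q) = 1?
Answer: 330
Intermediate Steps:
V(M, g) = 5 (V(M, g) = 4 + 1 = 5)
95 + V(2, 5)*47 = 95 + 5*47 = 95 + 235 = 330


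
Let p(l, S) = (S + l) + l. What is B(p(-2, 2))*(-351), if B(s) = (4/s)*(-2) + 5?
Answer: -3159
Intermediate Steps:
p(l, S) = S + 2*l
B(s) = 5 - 8/s (B(s) = -8/s + 5 = 5 - 8/s)
B(p(-2, 2))*(-351) = (5 - 8/(2 + 2*(-2)))*(-351) = (5 - 8/(2 - 4))*(-351) = (5 - 8/(-2))*(-351) = (5 - 8*(-½))*(-351) = (5 + 4)*(-351) = 9*(-351) = -3159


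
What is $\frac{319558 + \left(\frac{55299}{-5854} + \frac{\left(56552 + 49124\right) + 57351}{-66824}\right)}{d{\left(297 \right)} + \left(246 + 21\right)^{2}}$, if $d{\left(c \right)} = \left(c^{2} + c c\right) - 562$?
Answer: $\frac{62501254048967}{48340041563960} \approx 1.2929$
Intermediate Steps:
$d{\left(c \right)} = -562 + 2 c^{2}$ ($d{\left(c \right)} = \left(c^{2} + c^{2}\right) - 562 = 2 c^{2} - 562 = -562 + 2 c^{2}$)
$\frac{319558 + \left(\frac{55299}{-5854} + \frac{\left(56552 + 49124\right) + 57351}{-66824}\right)}{d{\left(297 \right)} + \left(246 + 21\right)^{2}} = \frac{319558 + \left(\frac{55299}{-5854} + \frac{\left(56552 + 49124\right) + 57351}{-66824}\right)}{\left(-562 + 2 \cdot 297^{2}\right) + \left(246 + 21\right)^{2}} = \frac{319558 + \left(55299 \left(- \frac{1}{5854}\right) + \left(105676 + 57351\right) \left(- \frac{1}{66824}\right)\right)}{\left(-562 + 2 \cdot 88209\right) + 267^{2}} = \frac{319558 + \left(- \frac{55299}{5854} + 163027 \left(- \frac{1}{66824}\right)\right)}{\left(-562 + 176418\right) + 71289} = \frac{319558 - \frac{2324830217}{195593848}}{175856 + 71289} = \frac{319558 - \frac{2324830217}{195593848}}{247145} = \frac{62501254048967}{195593848} \cdot \frac{1}{247145} = \frac{62501254048967}{48340041563960}$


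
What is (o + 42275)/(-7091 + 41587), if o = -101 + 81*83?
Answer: 48897/34496 ≈ 1.4175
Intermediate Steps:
o = 6622 (o = -101 + 6723 = 6622)
(o + 42275)/(-7091 + 41587) = (6622 + 42275)/(-7091 + 41587) = 48897/34496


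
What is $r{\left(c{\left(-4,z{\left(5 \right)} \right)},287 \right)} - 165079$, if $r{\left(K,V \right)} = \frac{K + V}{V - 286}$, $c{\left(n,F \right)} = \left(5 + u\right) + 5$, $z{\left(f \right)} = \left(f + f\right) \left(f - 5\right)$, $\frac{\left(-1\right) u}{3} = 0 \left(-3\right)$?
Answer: $-164782$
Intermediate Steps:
$u = 0$ ($u = - 3 \cdot 0 \left(-3\right) = \left(-3\right) 0 = 0$)
$z{\left(f \right)} = 2 f \left(-5 + f\right)$
$c{\left(n,F \right)} = 10$ ($c{\left(n,F \right)} = \left(5 + 0\right) + 5 = 5 + 5 = 10$)
$r{\left(K,V \right)} = \frac{K + V}{-286 + V}$
$r{\left(c{\left(-4,z{\left(5 \right)} \right)},287 \right)} - 165079 = \frac{10 + 287}{-286 + 287} - 165079 = 1^{-1} \cdot 297 - 165079 = 1 \cdot 297 - 165079 = 297 - 165079 = -164782$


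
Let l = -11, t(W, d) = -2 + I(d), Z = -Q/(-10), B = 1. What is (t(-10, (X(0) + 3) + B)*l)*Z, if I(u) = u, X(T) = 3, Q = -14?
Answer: 77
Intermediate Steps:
Z = -7/5 (Z = -(-14)/(-10) = -(-14)*(-1)/10 = -1*7/5 = -7/5 ≈ -1.4000)
t(W, d) = -2 + d
(t(-10, (X(0) + 3) + B)*l)*Z = ((-2 + ((3 + 3) + 1))*(-11))*(-7/5) = ((-2 + (6 + 1))*(-11))*(-7/5) = ((-2 + 7)*(-11))*(-7/5) = (5*(-11))*(-7/5) = -55*(-7/5) = 77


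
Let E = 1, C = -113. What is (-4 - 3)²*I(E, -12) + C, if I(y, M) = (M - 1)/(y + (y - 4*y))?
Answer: 411/2 ≈ 205.50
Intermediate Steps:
I(y, M) = -(-1 + M)/(2*y) (I(y, M) = (-1 + M)/(y - 3*y) = (-1 + M)/((-2*y)) = (-1 + M)*(-1/(2*y)) = -(-1 + M)/(2*y))
(-4 - 3)²*I(E, -12) + C = (-4 - 3)²*((½)*(1 - 1*(-12))/1) - 113 = (-7)²*((½)*1*(1 + 12)) - 113 = 49*((½)*1*13) - 113 = 49*(13/2) - 113 = 637/2 - 113 = 411/2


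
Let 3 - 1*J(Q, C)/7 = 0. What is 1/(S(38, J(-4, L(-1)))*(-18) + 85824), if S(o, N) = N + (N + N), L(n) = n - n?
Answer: 1/84690 ≈ 1.1808e-5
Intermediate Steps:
L(n) = 0
J(Q, C) = 21 (J(Q, C) = 21 - 7*0 = 21 + 0 = 21)
S(o, N) = 3*N (S(o, N) = N + 2*N = 3*N)
1/(S(38, J(-4, L(-1)))*(-18) + 85824) = 1/((3*21)*(-18) + 85824) = 1/(63*(-18) + 85824) = 1/(-1134 + 85824) = 1/84690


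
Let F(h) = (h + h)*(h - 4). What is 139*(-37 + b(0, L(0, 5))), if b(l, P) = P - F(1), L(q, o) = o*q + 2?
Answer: -4031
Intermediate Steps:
F(h) = 2*h*(-4 + h) (F(h) = (2*h)*(-4 + h) = 2*h*(-4 + h))
L(q, o) = 2 + o*q
b(l, P) = 6 + P (b(l, P) = P - 2*(-4 + 1) = P - 2*(-3) = P - 1*(-6) = P + 6 = 6 + P)
139*(-37 + b(0, L(0, 5))) = 139*(-37 + (6 + (2 + 5*0))) = 139*(-37 + (6 + (2 + 0))) = 139*(-37 + (6 + 2)) = 139*(-37 + 8) = 139*(-29) = -4031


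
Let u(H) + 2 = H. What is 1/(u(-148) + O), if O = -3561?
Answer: -1/3711 ≈ -0.00026947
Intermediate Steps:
u(H) = -2 + H
1/(u(-148) + O) = 1/((-2 - 148) - 3561) = 1/(-150 - 3561) = 1/(-3711) = -1/3711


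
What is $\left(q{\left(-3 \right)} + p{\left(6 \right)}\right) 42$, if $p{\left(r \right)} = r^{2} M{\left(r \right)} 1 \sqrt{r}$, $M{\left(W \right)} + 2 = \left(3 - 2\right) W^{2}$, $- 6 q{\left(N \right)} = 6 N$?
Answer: $126 + 51408 \sqrt{6} \approx 1.2605 \cdot 10^{5}$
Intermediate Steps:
$q{\left(N \right)} = - N$ ($q{\left(N \right)} = - \frac{6 N}{6} = - N$)
$M{\left(W \right)} = -2 + W^{2}$ ($M{\left(W \right)} = -2 + \left(3 - 2\right) W^{2} = -2 + 1 W^{2} = -2 + W^{2}$)
$p{\left(r \right)} = r^{\frac{5}{2}} \left(-2 + r^{2}\right)$ ($p{\left(r \right)} = r^{2} \left(-2 + r^{2}\right) 1 \sqrt{r} = r^{2} \left(-2 + r^{2}\right) \sqrt{r} = r^{\frac{5}{2}} \left(-2 + r^{2}\right)$)
$\left(q{\left(-3 \right)} + p{\left(6 \right)}\right) 42 = \left(\left(-1\right) \left(-3\right) + 6^{\frac{5}{2}} \left(-2 + 6^{2}\right)\right) 42 = \left(3 + 36 \sqrt{6} \left(-2 + 36\right)\right) 42 = \left(3 + 36 \sqrt{6} \cdot 34\right) 42 = \left(3 + 1224 \sqrt{6}\right) 42 = 126 + 51408 \sqrt{6}$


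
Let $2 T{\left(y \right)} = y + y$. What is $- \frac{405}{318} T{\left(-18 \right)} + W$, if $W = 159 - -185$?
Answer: $\frac{19447}{53} \approx 366.92$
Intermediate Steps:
$T{\left(y \right)} = y$ ($T{\left(y \right)} = \frac{y + y}{2} = \frac{2 y}{2} = y$)
$W = 344$ ($W = 159 + 185 = 344$)
$- \frac{405}{318} T{\left(-18 \right)} + W = - \frac{405}{318} \left(-18\right) + 344 = \left(-405\right) \frac{1}{318} \left(-18\right) + 344 = \left(- \frac{135}{106}\right) \left(-18\right) + 344 = \frac{1215}{53} + 344 = \frac{19447}{53}$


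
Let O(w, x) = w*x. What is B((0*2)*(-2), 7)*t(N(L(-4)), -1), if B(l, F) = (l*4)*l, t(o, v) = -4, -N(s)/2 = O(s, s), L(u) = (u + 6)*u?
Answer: 0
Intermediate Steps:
L(u) = u*(6 + u) (L(u) = (6 + u)*u = u*(6 + u))
N(s) = -2*s² (N(s) = -2*s*s = -2*s²)
B(l, F) = 4*l² (B(l, F) = (4*l)*l = 4*l²)
B((0*2)*(-2), 7)*t(N(L(-4)), -1) = (4*((0*2)*(-2))²)*(-4) = (4*(0*(-2))²)*(-4) = (4*0²)*(-4) = (4*0)*(-4) = 0*(-4) = 0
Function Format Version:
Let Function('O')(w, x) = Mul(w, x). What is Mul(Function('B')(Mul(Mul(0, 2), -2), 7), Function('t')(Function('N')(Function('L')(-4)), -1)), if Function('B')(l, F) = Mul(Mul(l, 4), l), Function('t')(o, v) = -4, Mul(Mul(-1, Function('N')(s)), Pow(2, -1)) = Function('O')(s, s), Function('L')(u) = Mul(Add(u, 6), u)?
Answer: 0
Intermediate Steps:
Function('L')(u) = Mul(u, Add(6, u)) (Function('L')(u) = Mul(Add(6, u), u) = Mul(u, Add(6, u)))
Function('N')(s) = Mul(-2, Pow(s, 2)) (Function('N')(s) = Mul(-2, Mul(s, s)) = Mul(-2, Pow(s, 2)))
Function('B')(l, F) = Mul(4, Pow(l, 2)) (Function('B')(l, F) = Mul(Mul(4, l), l) = Mul(4, Pow(l, 2)))
Mul(Function('B')(Mul(Mul(0, 2), -2), 7), Function('t')(Function('N')(Function('L')(-4)), -1)) = Mul(Mul(4, Pow(Mul(Mul(0, 2), -2), 2)), -4) = Mul(Mul(4, Pow(Mul(0, -2), 2)), -4) = Mul(Mul(4, Pow(0, 2)), -4) = Mul(Mul(4, 0), -4) = Mul(0, -4) = 0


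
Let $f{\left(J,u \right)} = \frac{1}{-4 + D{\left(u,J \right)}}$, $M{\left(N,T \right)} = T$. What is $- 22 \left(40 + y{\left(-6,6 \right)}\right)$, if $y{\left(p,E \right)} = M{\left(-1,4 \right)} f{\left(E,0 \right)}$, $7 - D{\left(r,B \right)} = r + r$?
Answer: $- \frac{2728}{3} \approx -909.33$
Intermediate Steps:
$D{\left(r,B \right)} = 7 - 2 r$ ($D{\left(r,B \right)} = 7 - \left(r + r\right) = 7 - 2 r$)
$f{\left(J,u \right)} = \frac{1}{3 - 2 u}$ ($f{\left(J,u \right)} = \frac{1}{-4 - \left(-7 + 2 u\right)} = \frac{1}{3 - 2 u}$)
$y{\left(p,E \right)} = \frac{4}{3}$ ($y{\left(p,E \right)} = 4 \left(- \frac{1}{-3 + 2 \cdot 0}\right) = 4 \left(- \frac{1}{-3 + 0}\right) = 4 \left(- \frac{1}{-3}\right) = 4 \left(\left(-1\right) \left(- \frac{1}{3}\right)\right) = 4 \cdot \frac{1}{3} = \frac{4}{3}$)
$- 22 \left(40 + y{\left(-6,6 \right)}\right) = - 22 \left(40 + \frac{4}{3}\right) = \left(-22\right) \frac{124}{3} = - \frac{2728}{3}$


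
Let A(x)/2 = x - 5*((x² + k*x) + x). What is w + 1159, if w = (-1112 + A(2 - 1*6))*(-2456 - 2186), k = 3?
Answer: 5200199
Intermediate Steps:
A(x) = -38*x - 10*x² (A(x) = 2*(x - 5*((x² + 3*x) + x)) = 2*(x - 5*(x² + 4*x)) = 2*(x + (-20*x - 5*x²)) = 2*(-19*x - 5*x²) = -38*x - 10*x²)
w = 5199040 (w = (-1112 - 2*(2 - 1*6)*(19 + 5*(2 - 1*6)))*(-2456 - 2186) = (-1112 - 2*(2 - 6)*(19 + 5*(2 - 6)))*(-4642) = (-1112 - 2*(-4)*(19 + 5*(-4)))*(-4642) = (-1112 - 2*(-4)*(19 - 20))*(-4642) = (-1112 - 2*(-4)*(-1))*(-4642) = (-1112 - 8)*(-4642) = -1120*(-4642) = 5199040)
w + 1159 = 5199040 + 1159 = 5200199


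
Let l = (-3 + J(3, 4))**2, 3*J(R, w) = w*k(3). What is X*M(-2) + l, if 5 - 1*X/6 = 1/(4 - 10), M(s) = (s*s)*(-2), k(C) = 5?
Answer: -2111/9 ≈ -234.56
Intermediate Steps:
M(s) = -2*s**2 (M(s) = s**2*(-2) = -2*s**2)
X = 31 (X = 30 - 6/(4 - 10) = 30 - 6/(-6) = 30 - 6*(-1/6) = 30 + 1 = 31)
J(R, w) = 5*w/3 (J(R, w) = (w*5)/3 = (5*w)/3 = 5*w/3)
l = 121/9 (l = (-3 + (5/3)*4)**2 = (-3 + 20/3)**2 = (11/3)**2 = 121/9 ≈ 13.444)
X*M(-2) + l = 31*(-2*(-2)**2) + 121/9 = 31*(-2*4) + 121/9 = 31*(-8) + 121/9 = -248 + 121/9 = -2111/9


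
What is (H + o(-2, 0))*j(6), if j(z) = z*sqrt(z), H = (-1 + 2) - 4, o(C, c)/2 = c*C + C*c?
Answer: -18*sqrt(6) ≈ -44.091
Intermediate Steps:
o(C, c) = 4*C*c (o(C, c) = 2*(c*C + C*c) = 2*(C*c + C*c) = 2*(2*C*c) = 4*C*c)
H = -3 (H = 1 - 4 = -3)
j(z) = z**(3/2)
(H + o(-2, 0))*j(6) = (-3 + 4*(-2)*0)*6**(3/2) = (-3 + 0)*(6*sqrt(6)) = -18*sqrt(6)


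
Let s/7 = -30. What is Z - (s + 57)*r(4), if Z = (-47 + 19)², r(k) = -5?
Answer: 19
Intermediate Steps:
s = -210 (s = 7*(-30) = -210)
Z = 784 (Z = (-28)² = 784)
Z - (s + 57)*r(4) = 784 - (-210 + 57)*(-5) = 784 - (-153)*(-5) = 784 - 1*765 = 784 - 765 = 19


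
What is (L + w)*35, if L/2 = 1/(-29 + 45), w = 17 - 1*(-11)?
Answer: 7875/8 ≈ 984.38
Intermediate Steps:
w = 28 (w = 17 + 11 = 28)
L = ⅛ (L = 2/(-29 + 45) = 2/16 = 2*(1/16) = ⅛ ≈ 0.12500)
(L + w)*35 = (⅛ + 28)*35 = (225/8)*35 = 7875/8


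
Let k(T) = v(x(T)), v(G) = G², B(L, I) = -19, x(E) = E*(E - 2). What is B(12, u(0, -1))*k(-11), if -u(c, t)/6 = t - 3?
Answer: -388531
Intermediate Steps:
u(c, t) = 18 - 6*t (u(c, t) = -6*(t - 3) = -6*(-3 + t) = 18 - 6*t)
x(E) = E*(-2 + E)
k(T) = T²*(-2 + T)² (k(T) = (T*(-2 + T))² = T²*(-2 + T)²)
B(12, u(0, -1))*k(-11) = -19*(-11)²*(-2 - 11)² = -2299*(-13)² = -2299*169 = -19*20449 = -388531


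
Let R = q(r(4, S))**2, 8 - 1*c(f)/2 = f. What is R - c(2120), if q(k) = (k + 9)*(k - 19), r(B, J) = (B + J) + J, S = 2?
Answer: 39193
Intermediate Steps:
c(f) = 16 - 2*f
r(B, J) = B + 2*J
q(k) = (-19 + k)*(9 + k) (q(k) = (9 + k)*(-19 + k) = (-19 + k)*(9 + k))
R = 34969 (R = (-171 + (4 + 2*2)**2 - 10*(4 + 2*2))**2 = (-171 + (4 + 4)**2 - 10*(4 + 4))**2 = (-171 + 8**2 - 10*8)**2 = (-171 + 64 - 80)**2 = (-187)**2 = 34969)
R - c(2120) = 34969 - (16 - 2*2120) = 34969 - (16 - 4240) = 34969 - 1*(-4224) = 34969 + 4224 = 39193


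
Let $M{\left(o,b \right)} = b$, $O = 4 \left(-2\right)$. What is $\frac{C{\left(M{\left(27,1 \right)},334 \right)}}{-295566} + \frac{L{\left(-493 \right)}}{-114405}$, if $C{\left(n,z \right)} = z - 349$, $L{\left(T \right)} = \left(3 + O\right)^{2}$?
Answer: $- \frac{378205}{2254281882} \approx -0.00016777$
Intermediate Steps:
$O = -8$
$L{\left(T \right)} = 25$ ($L{\left(T \right)} = \left(3 - 8\right)^{2} = \left(-5\right)^{2} = 25$)
$C{\left(n,z \right)} = -349 + z$
$\frac{C{\left(M{\left(27,1 \right)},334 \right)}}{-295566} + \frac{L{\left(-493 \right)}}{-114405} = \frac{-349 + 334}{-295566} + \frac{25}{-114405} = \left(-15\right) \left(- \frac{1}{295566}\right) + 25 \left(- \frac{1}{114405}\right) = \frac{5}{98522} - \frac{5}{22881} = - \frac{378205}{2254281882}$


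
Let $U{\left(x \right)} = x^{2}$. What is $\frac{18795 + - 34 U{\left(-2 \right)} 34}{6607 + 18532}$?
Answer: $\frac{14171}{25139} \approx 0.56371$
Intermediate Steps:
$\frac{18795 + - 34 U{\left(-2 \right)} 34}{6607 + 18532} = \frac{18795 + - 34 \left(-2\right)^{2} \cdot 34}{6607 + 18532} = \frac{18795 + \left(-34\right) 4 \cdot 34}{25139} = \left(18795 - 4624\right) \frac{1}{25139} = 14171 \cdot \frac{1}{25139} = \frac{14171}{25139}$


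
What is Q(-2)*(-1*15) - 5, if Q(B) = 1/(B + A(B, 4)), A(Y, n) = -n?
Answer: -5/2 ≈ -2.5000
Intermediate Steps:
Q(B) = 1/(-4 + B) (Q(B) = 1/(B - 1*4) = 1/(B - 4) = 1/(-4 + B))
Q(-2)*(-1*15) - 5 = (-1*15)/(-4 - 2) - 5 = -15/(-6) - 5 = -1/6*(-15) - 5 = 5/2 - 5 = -5/2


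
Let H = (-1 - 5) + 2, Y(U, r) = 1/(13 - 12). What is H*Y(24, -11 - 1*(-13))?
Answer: -4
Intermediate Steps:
Y(U, r) = 1 (Y(U, r) = 1/1 = 1)
H = -4 (H = -6 + 2 = -4)
H*Y(24, -11 - 1*(-13)) = -4*1 = -4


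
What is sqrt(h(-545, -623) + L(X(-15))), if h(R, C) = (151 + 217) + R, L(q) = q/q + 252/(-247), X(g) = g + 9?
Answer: 2*I*sqrt(2699957)/247 ≈ 13.305*I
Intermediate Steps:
X(g) = 9 + g
L(q) = -5/247 (L(q) = 1 + 252*(-1/247) = 1 - 252/247 = -5/247)
h(R, C) = 368 + R
sqrt(h(-545, -623) + L(X(-15))) = sqrt((368 - 545) - 5/247) = sqrt(-177 - 5/247) = sqrt(-43724/247) = 2*I*sqrt(2699957)/247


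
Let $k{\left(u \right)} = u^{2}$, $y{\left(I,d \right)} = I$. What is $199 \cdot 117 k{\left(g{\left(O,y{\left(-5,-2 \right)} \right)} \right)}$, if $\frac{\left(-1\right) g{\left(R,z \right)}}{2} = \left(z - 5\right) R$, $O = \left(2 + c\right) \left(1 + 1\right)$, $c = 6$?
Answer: $2384179200$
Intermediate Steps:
$O = 16$ ($O = \left(2 + 6\right) \left(1 + 1\right) = 8 \cdot 2 = 16$)
$g{\left(R,z \right)} = - 2 R \left(-5 + z\right)$ ($g{\left(R,z \right)} = - 2 \left(z - 5\right) R = - 2 \left(-5 + z\right) R = - 2 R \left(-5 + z\right)$)
$199 \cdot 117 k{\left(g{\left(O,y{\left(-5,-2 \right)} \right)} \right)} = 199 \cdot 117 \left(2 \cdot 16 \left(5 - -5\right)\right)^{2} = 23283 \left(2 \cdot 16 \left(5 + 5\right)\right)^{2} = 23283 \left(2 \cdot 16 \cdot 10\right)^{2} = 23283 \cdot 320^{2} = 23283 \cdot 102400 = 2384179200$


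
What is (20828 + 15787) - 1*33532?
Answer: 3083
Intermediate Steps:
(20828 + 15787) - 1*33532 = 36615 - 33532 = 3083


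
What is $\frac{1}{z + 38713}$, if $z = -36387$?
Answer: $\frac{1}{2326} \approx 0.00042992$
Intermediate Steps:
$\frac{1}{z + 38713} = \frac{1}{-36387 + 38713} = \frac{1}{2326}$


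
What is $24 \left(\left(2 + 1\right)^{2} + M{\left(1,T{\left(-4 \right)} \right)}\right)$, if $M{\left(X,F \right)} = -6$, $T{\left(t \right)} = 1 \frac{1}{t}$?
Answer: $72$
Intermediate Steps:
$T{\left(t \right)} = \frac{1}{t}$
$24 \left(\left(2 + 1\right)^{2} + M{\left(1,T{\left(-4 \right)} \right)}\right) = 24 \left(\left(2 + 1\right)^{2} - 6\right) = 24 \left(3^{2} - 6\right) = 24 \left(9 - 6\right) = 24 \cdot 3 = 72$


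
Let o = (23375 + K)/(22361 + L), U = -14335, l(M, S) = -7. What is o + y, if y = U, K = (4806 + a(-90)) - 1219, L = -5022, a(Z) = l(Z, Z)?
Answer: -248527610/17339 ≈ -14333.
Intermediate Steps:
a(Z) = -7
K = 3580 (K = (4806 - 7) - 1219 = 4799 - 1219 = 3580)
y = -14335
o = 26955/17339 (o = (23375 + 3580)/(22361 - 5022) = 26955/17339 ≈ 1.5546)
o + y = 26955/17339 - 14335 = -248527610/17339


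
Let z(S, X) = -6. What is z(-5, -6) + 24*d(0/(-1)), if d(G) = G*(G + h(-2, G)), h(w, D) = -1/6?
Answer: -6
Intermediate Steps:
h(w, D) = -⅙ (h(w, D) = -1*⅙ = -⅙)
d(G) = G*(-⅙ + G) (d(G) = G*(G - ⅙) = G*(-⅙ + G))
z(-5, -6) + 24*d(0/(-1)) = -6 + 24*((0/(-1))*(-⅙ + 0/(-1))) = -6 + 24*((0*(-1))*(-⅙ + 0*(-1))) = -6 + 24*(0*(-⅙ + 0)) = -6 + 24*(0*(-⅙)) = -6 + 24*0 = -6 + 0 = -6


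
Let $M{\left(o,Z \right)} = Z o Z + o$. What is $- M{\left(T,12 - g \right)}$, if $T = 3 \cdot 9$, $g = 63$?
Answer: $-70254$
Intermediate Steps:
$T = 27$
$M{\left(o,Z \right)} = o + o Z^{2}$ ($M{\left(o,Z \right)} = o Z^{2} + o = o + o Z^{2}$)
$- M{\left(T,12 - g \right)} = - 27 \left(1 + \left(12 - 63\right)^{2}\right) = - 27 \left(1 + \left(-51\right)^{2}\right) = - 27 \left(1 + 2601\right) = - 27 \cdot 2602 = \left(-1\right) 70254 = -70254$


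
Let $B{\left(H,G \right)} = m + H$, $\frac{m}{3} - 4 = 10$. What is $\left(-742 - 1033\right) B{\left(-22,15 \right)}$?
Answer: $-35500$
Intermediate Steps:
$m = 42$ ($m = 12 + 3 \cdot 10 = 12 + 30 = 42$)
$B{\left(H,G \right)} = 42 + H$
$\left(-742 - 1033\right) B{\left(-22,15 \right)} = \left(-742 - 1033\right) \left(42 - 22\right) = \left(-1775\right) 20 = -35500$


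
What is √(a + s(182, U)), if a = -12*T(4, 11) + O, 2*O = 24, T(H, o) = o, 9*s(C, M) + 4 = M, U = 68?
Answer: 2*I*√254/3 ≈ 10.625*I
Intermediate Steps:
s(C, M) = -4/9 + M/9
O = 12 (O = (½)*24 = 12)
a = -120 (a = -12*11 + 12 = -132 + 12 = -120)
√(a + s(182, U)) = √(-120 + (-4/9 + (⅑)*68)) = √(-120 + (-4/9 + 68/9)) = √(-120 + 64/9) = √(-1016/9) = 2*I*√254/3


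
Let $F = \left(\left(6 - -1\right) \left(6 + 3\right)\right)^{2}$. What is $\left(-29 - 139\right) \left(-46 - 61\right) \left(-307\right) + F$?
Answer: $-5514663$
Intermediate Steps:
$F = 3969$ ($F = \left(\left(6 + 1\right) 9\right)^{2} = \left(7 \cdot 9\right)^{2} = 63^{2} = 3969$)
$\left(-29 - 139\right) \left(-46 - 61\right) \left(-307\right) + F = \left(-29 - 139\right) \left(-46 - 61\right) \left(-307\right) + 3969 = \left(-168\right) \left(-107\right) \left(-307\right) + 3969 = 17976 \left(-307\right) + 3969 = -5518632 + 3969 = -5514663$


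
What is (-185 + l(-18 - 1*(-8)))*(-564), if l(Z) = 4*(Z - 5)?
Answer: 138180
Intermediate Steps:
l(Z) = -20 + 4*Z (l(Z) = 4*(-5 + Z) = -20 + 4*Z)
(-185 + l(-18 - 1*(-8)))*(-564) = (-185 + (-20 + 4*(-18 - 1*(-8))))*(-564) = (-185 + (-20 + 4*(-18 + 8)))*(-564) = (-185 + (-20 + 4*(-10)))*(-564) = (-185 + (-20 - 40))*(-564) = (-185 - 60)*(-564) = -245*(-564) = 138180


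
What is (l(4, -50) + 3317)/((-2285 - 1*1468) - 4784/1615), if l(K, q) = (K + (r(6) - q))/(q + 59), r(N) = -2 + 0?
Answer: -48296575/54592911 ≈ -0.88467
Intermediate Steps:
r(N) = -2
l(K, q) = (-2 + K - q)/(59 + q) (l(K, q) = (K + (-2 - q))/(q + 59) = (-2 + K - q)/(59 + q))
(l(4, -50) + 3317)/((-2285 - 1*1468) - 4784/1615) = ((-2 + 4 - 1*(-50))/(59 - 50) + 3317)/((-2285 - 1*1468) - 4784/1615) = ((-2 + 4 + 50)/9 + 3317)/((-2285 - 1468) - 4784*1/1615) = ((1/9)*52 + 3317)/(-3753 - 4784/1615) = (52/9 + 3317)/(-6065879/1615) = (29905/9)*(-1615/6065879) = -48296575/54592911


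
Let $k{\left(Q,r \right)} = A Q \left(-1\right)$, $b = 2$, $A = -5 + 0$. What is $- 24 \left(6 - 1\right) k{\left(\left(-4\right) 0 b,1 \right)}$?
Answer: $0$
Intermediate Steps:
$A = -5$
$k{\left(Q,r \right)} = 5 Q$ ($k{\left(Q,r \right)} = - 5 Q \left(-1\right) = 5 Q$)
$- 24 \left(6 - 1\right) k{\left(\left(-4\right) 0 b,1 \right)} = - 24 \left(6 - 1\right) 5 \left(-4\right) 0 \cdot 2 = - 24 \left(6 - 1\right) 5 \cdot 0 \cdot 2 = \left(-24\right) 5 \cdot 5 \cdot 0 = \left(-120\right) 0 = 0$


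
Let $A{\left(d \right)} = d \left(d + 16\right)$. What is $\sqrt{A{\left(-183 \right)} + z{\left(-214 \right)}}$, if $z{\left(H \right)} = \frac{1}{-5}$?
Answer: $\frac{2 \sqrt{191005}}{5} \approx 174.82$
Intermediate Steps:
$z{\left(H \right)} = - \frac{1}{5}$
$A{\left(d \right)} = d \left(16 + d\right)$
$\sqrt{A{\left(-183 \right)} + z{\left(-214 \right)}} = \sqrt{- 183 \left(16 - 183\right) - \frac{1}{5}} = \sqrt{\left(-183\right) \left(-167\right) - \frac{1}{5}} = \sqrt{30561 - \frac{1}{5}} = \sqrt{\frac{152804}{5}} = \frac{2 \sqrt{191005}}{5}$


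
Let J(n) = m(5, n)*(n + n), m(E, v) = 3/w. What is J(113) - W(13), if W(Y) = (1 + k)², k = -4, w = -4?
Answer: -357/2 ≈ -178.50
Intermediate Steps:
m(E, v) = -¾ (m(E, v) = 3/(-4) = 3*(-¼) = -¾)
W(Y) = 9 (W(Y) = (1 - 4)² = (-3)² = 9)
J(n) = -3*n/2 (J(n) = -3*(n + n)/4 = -3*n/2)
J(113) - W(13) = -3/2*113 - 1*9 = -339/2 - 9 = -357/2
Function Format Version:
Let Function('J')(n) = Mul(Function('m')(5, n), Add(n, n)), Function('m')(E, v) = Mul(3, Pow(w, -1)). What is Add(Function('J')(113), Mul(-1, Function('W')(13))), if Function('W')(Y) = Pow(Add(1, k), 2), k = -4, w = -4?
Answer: Rational(-357, 2) ≈ -178.50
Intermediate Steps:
Function('m')(E, v) = Rational(-3, 4) (Function('m')(E, v) = Mul(3, Pow(-4, -1)) = Mul(3, Rational(-1, 4)) = Rational(-3, 4))
Function('W')(Y) = 9 (Function('W')(Y) = Pow(Add(1, -4), 2) = Pow(-3, 2) = 9)
Function('J')(n) = Mul(Rational(-3, 2), n) (Function('J')(n) = Mul(Rational(-3, 4), Add(n, n)) = Mul(Rational(-3, 4), Mul(2, n)) = Mul(Rational(-3, 2), n))
Add(Function('J')(113), Mul(-1, Function('W')(13))) = Add(Mul(Rational(-3, 2), 113), Mul(-1, 9)) = Add(Rational(-339, 2), -9) = Rational(-357, 2)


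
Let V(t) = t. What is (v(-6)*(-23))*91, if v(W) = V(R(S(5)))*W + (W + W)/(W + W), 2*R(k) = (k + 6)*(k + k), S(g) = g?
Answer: 688597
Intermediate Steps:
R(k) = k*(6 + k) (R(k) = ((k + 6)*(k + k))/2 = ((6 + k)*(2*k))/2 = (2*k*(6 + k))/2 = k*(6 + k))
v(W) = 1 + 55*W (v(W) = (5*(6 + 5))*W + (W + W)/(W + W) = (5*11)*W + (2*W)/((2*W)) = 55*W + (2*W)*(1/(2*W)) = 55*W + 1 = 1 + 55*W)
(v(-6)*(-23))*91 = ((1 + 55*(-6))*(-23))*91 = ((1 - 330)*(-23))*91 = -329*(-23)*91 = 7567*91 = 688597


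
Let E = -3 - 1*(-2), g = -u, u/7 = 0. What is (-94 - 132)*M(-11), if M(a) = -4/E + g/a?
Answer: -904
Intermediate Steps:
u = 0 (u = 7*0 = 0)
g = 0 (g = -1*0 = 0)
E = -1 (E = -3 + 2 = -1)
M(a) = 4 (M(a) = -4/(-1) + 0/a = -4*(-1) + 0 = 4 + 0 = 4)
(-94 - 132)*M(-11) = (-94 - 132)*4 = -226*4 = -904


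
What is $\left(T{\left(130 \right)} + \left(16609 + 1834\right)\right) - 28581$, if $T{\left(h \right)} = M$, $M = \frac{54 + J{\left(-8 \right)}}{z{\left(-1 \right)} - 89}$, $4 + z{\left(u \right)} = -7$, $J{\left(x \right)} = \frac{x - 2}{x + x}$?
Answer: $- \frac{8110837}{800} \approx -10139.0$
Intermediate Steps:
$J{\left(x \right)} = \frac{-2 + x}{2 x}$
$z{\left(u \right)} = -11$ ($z{\left(u \right)} = -4 - 7 = -11$)
$M = - \frac{437}{800}$ ($M = \frac{54 + \frac{-2 - 8}{2 \left(-8\right)}}{-11 - 89} = \frac{54 + \frac{1}{2} \left(- \frac{1}{8}\right) \left(-10\right)}{-100} = \left(54 + \frac{5}{8}\right) \left(- \frac{1}{100}\right) = \frac{437}{8} \left(- \frac{1}{100}\right) = - \frac{437}{800} \approx -0.54625$)
$T{\left(h \right)} = - \frac{437}{800}$
$\left(T{\left(130 \right)} + \left(16609 + 1834\right)\right) - 28581 = \left(- \frac{437}{800} + \left(16609 + 1834\right)\right) - 28581 = \left(- \frac{437}{800} + 18443\right) - 28581 = \frac{14753963}{800} - 28581 = - \frac{8110837}{800}$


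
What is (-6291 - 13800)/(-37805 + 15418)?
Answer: 20091/22387 ≈ 0.89744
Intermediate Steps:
(-6291 - 13800)/(-37805 + 15418) = -20091/(-22387) = -20091*(-1/22387) = 20091/22387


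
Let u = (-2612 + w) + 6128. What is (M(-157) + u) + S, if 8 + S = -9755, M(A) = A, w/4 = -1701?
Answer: -13208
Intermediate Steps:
w = -6804 (w = 4*(-1701) = -6804)
S = -9763 (S = -8 - 9755 = -9763)
u = -3288 (u = (-2612 - 6804) + 6128 = -9416 + 6128 = -3288)
(M(-157) + u) + S = (-157 - 3288) - 9763 = -3445 - 9763 = -13208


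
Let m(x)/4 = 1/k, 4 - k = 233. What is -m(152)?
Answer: 4/229 ≈ 0.017467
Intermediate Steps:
k = -229 (k = 4 - 1*233 = 4 - 233 = -229)
m(x) = -4/229 (m(x) = 4/(-229) = 4*(-1/229) = -4/229)
-m(152) = -1*(-4/229) = 4/229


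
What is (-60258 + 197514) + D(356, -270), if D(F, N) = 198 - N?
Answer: 137724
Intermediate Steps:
(-60258 + 197514) + D(356, -270) = (-60258 + 197514) + (198 - 1*(-270)) = 137256 + (198 + 270) = 137256 + 468 = 137724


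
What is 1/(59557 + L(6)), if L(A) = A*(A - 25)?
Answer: 1/59443 ≈ 1.6823e-5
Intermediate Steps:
L(A) = A*(-25 + A)
1/(59557 + L(6)) = 1/(59557 + 6*(-25 + 6)) = 1/(59557 + 6*(-19)) = 1/(59557 - 114) = 1/59443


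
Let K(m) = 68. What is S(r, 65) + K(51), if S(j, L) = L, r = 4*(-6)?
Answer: 133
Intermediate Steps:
r = -24
S(r, 65) + K(51) = 65 + 68 = 133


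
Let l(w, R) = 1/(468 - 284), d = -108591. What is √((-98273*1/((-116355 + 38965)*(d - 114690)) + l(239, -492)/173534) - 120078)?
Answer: I*√63462765564744610720369090377475683095/22989407263589460 ≈ 346.52*I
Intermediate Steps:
l(w, R) = 1/184
√((-98273*1/((-116355 + 38965)*(d - 114690)) + l(239, -492)/173534) - 120078) = √((-98273*1/((-116355 + 38965)*(-108591 - 114690)) + (1/184)/173534) - 120078) = √((-98273/((-223281*(-77390))) + (1/184)*(1/173534)) - 120078) = √((-98273/17279716590 + 1/31930256) - 120078) = √(-1560301165649/275872887163073520 - 120078) = √(-33126264546327843300209/275872887163073520) = I*√63462765564744610720369090377475683095/22989407263589460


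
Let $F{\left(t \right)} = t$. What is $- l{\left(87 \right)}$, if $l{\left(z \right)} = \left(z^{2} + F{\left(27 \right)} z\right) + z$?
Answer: $-10005$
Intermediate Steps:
$l{\left(z \right)} = z^{2} + 28 z$ ($l{\left(z \right)} = \left(z^{2} + 27 z\right) + z = z^{2} + 28 z$)
$- l{\left(87 \right)} = - 87 \left(28 + 87\right) = - 87 \cdot 115 = \left(-1\right) 10005 = -10005$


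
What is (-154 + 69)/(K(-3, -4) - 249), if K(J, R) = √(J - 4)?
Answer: 21165/62008 + 85*I*√7/62008 ≈ 0.34133 + 0.0036268*I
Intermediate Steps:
K(J, R) = √(-4 + J)
(-154 + 69)/(K(-3, -4) - 249) = (-154 + 69)/(√(-4 - 3) - 249) = -85/(√(-7) - 249) = -85/(I*√7 - 249) = -85/(-249 + I*√7)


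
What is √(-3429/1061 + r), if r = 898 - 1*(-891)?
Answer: 10*√20102767/1061 ≈ 42.258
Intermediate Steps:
r = 1789 (r = 898 + 891 = 1789)
√(-3429/1061 + r) = √(-3429/1061 + 1789) = √(1894700/1061) = 10*√20102767/1061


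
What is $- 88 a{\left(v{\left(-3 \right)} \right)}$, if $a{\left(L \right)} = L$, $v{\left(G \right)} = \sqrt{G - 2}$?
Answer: $- 88 i \sqrt{5} \approx - 196.77 i$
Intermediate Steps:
$v{\left(G \right)} = \sqrt{-2 + G}$
$- 88 a{\left(v{\left(-3 \right)} \right)} = - 88 \sqrt{-2 - 3} = - 88 \sqrt{-5} = - 88 i \sqrt{5}$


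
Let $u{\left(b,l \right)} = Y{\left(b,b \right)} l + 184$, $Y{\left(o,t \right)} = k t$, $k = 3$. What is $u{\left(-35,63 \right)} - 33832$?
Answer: $-40263$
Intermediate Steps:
$Y{\left(o,t \right)} = 3 t$
$u{\left(b,l \right)} = 184 + 3 b l$ ($u{\left(b,l \right)} = 3 b l + 184 = 184 + 3 b l$)
$u{\left(-35,63 \right)} - 33832 = \left(184 + 3 \left(-35\right) 63\right) - 33832 = \left(184 - 6615\right) - 33832 = -6431 - 33832 = -40263$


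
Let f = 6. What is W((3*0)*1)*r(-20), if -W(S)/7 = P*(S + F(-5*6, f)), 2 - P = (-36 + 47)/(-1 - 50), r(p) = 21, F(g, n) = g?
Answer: 166110/17 ≈ 9771.2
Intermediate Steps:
P = 113/51 (P = 2 - (-36 + 47)/(-1 - 50) = 2 - 11/(-51) = 2 - 11*(-1)/51 = 2 - 1*(-11/51) = 2 + 11/51 = 113/51 ≈ 2.2157)
W(S) = 7910/17 - 791*S/51 (W(S) = -791*(S - 5*6)/51 = -791*(S - 30)/51 = -791*(-30 + S)/51 = -7*(-1130/17 + 113*S/51) = 7910/17 - 791*S/51)
W((3*0)*1)*r(-20) = (7910/17 - 791*3*0/51)*21 = (7910/17 - 0)*21 = (7910/17 - 791/51*0)*21 = (7910/17 + 0)*21 = (7910/17)*21 = 166110/17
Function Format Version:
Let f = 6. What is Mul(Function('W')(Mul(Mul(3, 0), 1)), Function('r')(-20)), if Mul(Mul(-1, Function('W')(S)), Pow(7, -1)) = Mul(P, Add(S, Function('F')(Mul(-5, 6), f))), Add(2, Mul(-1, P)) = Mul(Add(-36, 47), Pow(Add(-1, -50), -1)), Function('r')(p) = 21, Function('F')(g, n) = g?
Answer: Rational(166110, 17) ≈ 9771.2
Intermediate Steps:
P = Rational(113, 51) (P = Add(2, Mul(-1, Mul(Add(-36, 47), Pow(Add(-1, -50), -1)))) = Add(2, Mul(-1, Mul(11, Pow(-51, -1)))) = Add(2, Mul(-1, Mul(11, Rational(-1, 51)))) = Add(2, Mul(-1, Rational(-11, 51))) = Add(2, Rational(11, 51)) = Rational(113, 51) ≈ 2.2157)
Function('W')(S) = Add(Rational(7910, 17), Mul(Rational(-791, 51), S)) (Function('W')(S) = Mul(-7, Mul(Rational(113, 51), Add(S, Mul(-5, 6)))) = Mul(-7, Mul(Rational(113, 51), Add(S, -30))) = Mul(-7, Mul(Rational(113, 51), Add(-30, S))) = Mul(-7, Add(Rational(-1130, 17), Mul(Rational(113, 51), S))) = Add(Rational(7910, 17), Mul(Rational(-791, 51), S)))
Mul(Function('W')(Mul(Mul(3, 0), 1)), Function('r')(-20)) = Mul(Add(Rational(7910, 17), Mul(Rational(-791, 51), Mul(Mul(3, 0), 1))), 21) = Mul(Add(Rational(7910, 17), Mul(Rational(-791, 51), Mul(0, 1))), 21) = Mul(Add(Rational(7910, 17), Mul(Rational(-791, 51), 0)), 21) = Mul(Add(Rational(7910, 17), 0), 21) = Mul(Rational(7910, 17), 21) = Rational(166110, 17)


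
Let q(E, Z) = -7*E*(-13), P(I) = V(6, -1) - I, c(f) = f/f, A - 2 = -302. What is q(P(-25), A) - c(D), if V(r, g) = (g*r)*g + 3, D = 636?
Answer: 3093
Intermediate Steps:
A = -300 (A = 2 - 302 = -300)
c(f) = 1
V(r, g) = 3 + r*g**2 (V(r, g) = r*g**2 + 3 = 3 + r*g**2)
P(I) = 9 - I (P(I) = (3 + 6*(-1)**2) - I = (3 + 6*1) - I = (3 + 6) - I = 9 - I)
q(E, Z) = 91*E
q(P(-25), A) - c(D) = 91*(9 - 1*(-25)) - 1*1 = 91*(9 + 25) - 1 = 91*34 - 1 = 3094 - 1 = 3093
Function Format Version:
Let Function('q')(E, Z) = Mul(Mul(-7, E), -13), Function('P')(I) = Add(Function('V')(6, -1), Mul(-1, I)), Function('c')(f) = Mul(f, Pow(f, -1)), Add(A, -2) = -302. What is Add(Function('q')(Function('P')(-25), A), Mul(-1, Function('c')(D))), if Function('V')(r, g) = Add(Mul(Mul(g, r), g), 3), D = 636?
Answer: 3093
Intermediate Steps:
A = -300 (A = Add(2, -302) = -300)
Function('c')(f) = 1
Function('V')(r, g) = Add(3, Mul(r, Pow(g, 2))) (Function('V')(r, g) = Add(Mul(r, Pow(g, 2)), 3) = Add(3, Mul(r, Pow(g, 2))))
Function('P')(I) = Add(9, Mul(-1, I)) (Function('P')(I) = Add(Add(3, Mul(6, Pow(-1, 2))), Mul(-1, I)) = Add(Add(3, Mul(6, 1)), Mul(-1, I)) = Add(Add(3, 6), Mul(-1, I)) = Add(9, Mul(-1, I)))
Function('q')(E, Z) = Mul(91, E)
Add(Function('q')(Function('P')(-25), A), Mul(-1, Function('c')(D))) = Add(Mul(91, Add(9, Mul(-1, -25))), Mul(-1, 1)) = Add(Mul(91, Add(9, 25)), -1) = Add(Mul(91, 34), -1) = Add(3094, -1) = 3093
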